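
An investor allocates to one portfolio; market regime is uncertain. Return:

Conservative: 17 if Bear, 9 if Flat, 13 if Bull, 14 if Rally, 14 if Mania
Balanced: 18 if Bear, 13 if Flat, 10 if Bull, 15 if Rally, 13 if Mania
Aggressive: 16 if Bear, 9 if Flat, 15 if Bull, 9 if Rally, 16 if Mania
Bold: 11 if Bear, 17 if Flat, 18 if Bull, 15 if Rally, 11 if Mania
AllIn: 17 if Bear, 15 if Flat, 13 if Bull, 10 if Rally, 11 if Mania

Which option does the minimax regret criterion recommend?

AllIn

Column bests: Bear=18, Flat=17, Bull=18, Rally=15, Mania=16.
Conservative regrets: 1, 8, 5, 1, 2 → max 8
Balanced regrets: 0, 4, 8, 0, 3 → max 8
Aggressive regrets: 2, 8, 3, 6, 0 → max 8
Bold regrets: 7, 0, 0, 0, 5 → max 7
AllIn regrets: 1, 2, 5, 5, 5 → max 5
Smallest max regret = 5 → AllIn.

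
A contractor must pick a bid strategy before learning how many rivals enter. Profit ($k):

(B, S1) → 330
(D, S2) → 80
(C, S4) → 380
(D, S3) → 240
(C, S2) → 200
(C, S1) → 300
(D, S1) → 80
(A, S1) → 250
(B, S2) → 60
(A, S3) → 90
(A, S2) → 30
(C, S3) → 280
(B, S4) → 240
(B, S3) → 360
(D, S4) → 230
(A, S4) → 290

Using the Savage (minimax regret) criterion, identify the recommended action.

C

Column bests: S1=330, S2=200, S3=360, S4=380.
A regrets: 80, 170, 270, 90 → max 270
B regrets: 0, 140, 0, 140 → max 140
C regrets: 30, 0, 80, 0 → max 80
D regrets: 250, 120, 120, 150 → max 250
Smallest max regret = 80 → C.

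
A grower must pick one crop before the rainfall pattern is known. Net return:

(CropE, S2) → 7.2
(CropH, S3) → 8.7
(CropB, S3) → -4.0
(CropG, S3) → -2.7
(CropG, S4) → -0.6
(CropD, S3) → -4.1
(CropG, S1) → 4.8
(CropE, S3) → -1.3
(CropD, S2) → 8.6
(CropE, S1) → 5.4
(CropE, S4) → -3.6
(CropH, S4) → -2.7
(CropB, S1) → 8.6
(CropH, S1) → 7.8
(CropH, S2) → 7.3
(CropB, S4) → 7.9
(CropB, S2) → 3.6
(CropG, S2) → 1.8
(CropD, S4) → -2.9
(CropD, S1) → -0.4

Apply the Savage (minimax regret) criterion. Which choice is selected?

Column bests: S1=8.6, S2=8.6, S3=8.7, S4=7.9.
CropG regrets: 3.8, 6.8, 11.4, 8.5 → max 11.4
CropB regrets: 0.0, 5.0, 12.7, 0.0 → max 12.7
CropE regrets: 3.2, 1.4, 10.0, 11.5 → max 11.5
CropH regrets: 0.8, 1.3, 0.0, 10.6 → max 10.6
CropD regrets: 9.0, 0.0, 12.8, 10.8 → max 12.8
Smallest max regret = 10.6 → CropH.

CropH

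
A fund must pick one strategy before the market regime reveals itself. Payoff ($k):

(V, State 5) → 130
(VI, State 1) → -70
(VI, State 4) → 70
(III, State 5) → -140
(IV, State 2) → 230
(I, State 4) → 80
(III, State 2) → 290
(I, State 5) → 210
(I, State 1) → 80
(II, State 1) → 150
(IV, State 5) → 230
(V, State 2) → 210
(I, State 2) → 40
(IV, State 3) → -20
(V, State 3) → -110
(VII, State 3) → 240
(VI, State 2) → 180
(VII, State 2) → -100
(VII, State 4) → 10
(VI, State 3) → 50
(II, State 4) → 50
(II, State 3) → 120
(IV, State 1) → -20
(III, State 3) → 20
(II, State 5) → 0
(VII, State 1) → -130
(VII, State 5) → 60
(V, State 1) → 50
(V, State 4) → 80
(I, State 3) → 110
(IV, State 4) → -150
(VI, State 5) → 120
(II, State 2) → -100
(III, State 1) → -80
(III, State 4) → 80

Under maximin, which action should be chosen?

Row minima: I=40, II=-100, III=-140, IV=-150, V=-110, VI=-70, VII=-130
Best worst-case = 40 → I.

I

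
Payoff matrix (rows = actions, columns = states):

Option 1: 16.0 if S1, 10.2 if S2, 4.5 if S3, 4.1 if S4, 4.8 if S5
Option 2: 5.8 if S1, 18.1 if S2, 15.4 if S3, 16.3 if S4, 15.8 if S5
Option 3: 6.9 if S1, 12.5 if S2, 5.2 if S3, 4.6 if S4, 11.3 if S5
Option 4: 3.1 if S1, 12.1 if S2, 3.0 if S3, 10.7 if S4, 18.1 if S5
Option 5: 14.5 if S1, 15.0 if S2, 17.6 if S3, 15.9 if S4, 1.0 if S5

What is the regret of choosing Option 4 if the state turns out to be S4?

Best payoff under S4 is 16.3.
Regret = 16.3 − 10.7 = 5.6.

5.6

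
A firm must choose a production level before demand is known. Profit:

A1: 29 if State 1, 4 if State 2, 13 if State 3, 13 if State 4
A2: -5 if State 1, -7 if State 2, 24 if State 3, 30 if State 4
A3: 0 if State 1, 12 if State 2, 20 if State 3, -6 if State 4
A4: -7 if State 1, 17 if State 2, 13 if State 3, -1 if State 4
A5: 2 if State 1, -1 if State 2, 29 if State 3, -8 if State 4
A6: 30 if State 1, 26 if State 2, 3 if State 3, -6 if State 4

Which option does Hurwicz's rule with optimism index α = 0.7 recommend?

A1: 0.7·29 + 0.3·4 = 21.5
A2: 0.7·30 + 0.3·(-7) = 18.9
A3: 0.7·20 + 0.3·(-6) = 12.2
A4: 0.7·17 + 0.3·(-7) = 9.8
A5: 0.7·29 + 0.3·(-8) = 17.9
A6: 0.7·30 + 0.3·(-6) = 19.2
Highest Hurwicz score = 21.5 → A1.

A1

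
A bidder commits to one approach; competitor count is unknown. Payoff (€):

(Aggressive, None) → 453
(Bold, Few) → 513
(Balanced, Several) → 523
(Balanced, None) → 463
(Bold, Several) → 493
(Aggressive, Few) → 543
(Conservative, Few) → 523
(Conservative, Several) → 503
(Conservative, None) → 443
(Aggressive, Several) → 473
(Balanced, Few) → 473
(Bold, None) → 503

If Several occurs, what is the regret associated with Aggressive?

50

Best payoff under Several is 523.
Regret = 523 − 473 = 50.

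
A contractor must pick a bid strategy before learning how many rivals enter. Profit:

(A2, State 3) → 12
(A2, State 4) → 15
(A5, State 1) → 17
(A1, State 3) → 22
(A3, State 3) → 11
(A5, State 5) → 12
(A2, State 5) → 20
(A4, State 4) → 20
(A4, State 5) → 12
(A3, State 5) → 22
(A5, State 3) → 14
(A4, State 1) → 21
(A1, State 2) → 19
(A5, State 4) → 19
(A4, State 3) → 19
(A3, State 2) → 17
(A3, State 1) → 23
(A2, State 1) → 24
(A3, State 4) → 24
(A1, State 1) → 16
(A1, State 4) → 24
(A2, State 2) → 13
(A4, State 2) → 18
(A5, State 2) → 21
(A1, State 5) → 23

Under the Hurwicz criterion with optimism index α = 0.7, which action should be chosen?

A1

A1: 0.7·24 + 0.3·16 = 21.6
A2: 0.7·24 + 0.3·12 = 20.4
A3: 0.7·24 + 0.3·11 = 20.1
A4: 0.7·21 + 0.3·12 = 18.3
A5: 0.7·21 + 0.3·12 = 18.3
Highest Hurwicz score = 21.6 → A1.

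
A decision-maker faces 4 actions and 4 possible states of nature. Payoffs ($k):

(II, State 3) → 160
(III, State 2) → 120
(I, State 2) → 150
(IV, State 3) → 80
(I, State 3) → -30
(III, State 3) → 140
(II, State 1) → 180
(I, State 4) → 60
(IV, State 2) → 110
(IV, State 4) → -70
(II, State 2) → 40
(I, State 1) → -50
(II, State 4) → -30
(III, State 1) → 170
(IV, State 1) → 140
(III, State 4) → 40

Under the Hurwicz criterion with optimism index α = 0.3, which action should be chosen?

I: 0.3·150 + 0.7·(-50) = 10
II: 0.3·180 + 0.7·(-30) = 33
III: 0.3·170 + 0.7·40 = 79
IV: 0.3·140 + 0.7·(-70) = -7
Highest Hurwicz score = 79 → III.

III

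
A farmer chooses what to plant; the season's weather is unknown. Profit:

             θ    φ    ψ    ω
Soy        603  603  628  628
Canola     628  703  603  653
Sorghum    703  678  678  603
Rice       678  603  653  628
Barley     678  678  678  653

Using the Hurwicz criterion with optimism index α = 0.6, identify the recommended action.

Barley

Soy: 0.6·628 + 0.4·603 = 618
Canola: 0.6·703 + 0.4·603 = 663
Sorghum: 0.6·703 + 0.4·603 = 663
Rice: 0.6·678 + 0.4·603 = 648
Barley: 0.6·678 + 0.4·653 = 668
Highest Hurwicz score = 668 → Barley.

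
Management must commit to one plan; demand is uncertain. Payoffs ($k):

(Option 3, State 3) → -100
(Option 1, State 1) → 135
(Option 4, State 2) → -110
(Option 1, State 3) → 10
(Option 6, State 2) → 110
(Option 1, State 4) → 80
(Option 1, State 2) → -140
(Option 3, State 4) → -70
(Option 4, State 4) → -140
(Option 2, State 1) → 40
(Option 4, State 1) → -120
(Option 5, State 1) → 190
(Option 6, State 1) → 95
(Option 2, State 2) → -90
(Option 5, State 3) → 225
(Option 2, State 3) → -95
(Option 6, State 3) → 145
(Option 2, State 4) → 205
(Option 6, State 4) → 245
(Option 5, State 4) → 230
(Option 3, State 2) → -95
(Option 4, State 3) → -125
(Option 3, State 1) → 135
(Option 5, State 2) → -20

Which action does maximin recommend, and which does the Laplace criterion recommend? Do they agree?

Row minima: Option 1=-140, Option 2=-95, Option 3=-100, Option 4=-140, Option 5=-20, Option 6=95
Best worst-case = 95 → Option 6.
Row averages: Option 1=21.25, Option 2=15, Option 3=-32.5, Option 4=-123.75, Option 5=156.25, Option 6=148.75
Highest average = 156.25 → Option 5.

maximin → Option 6; laplace → Option 5 (disagree)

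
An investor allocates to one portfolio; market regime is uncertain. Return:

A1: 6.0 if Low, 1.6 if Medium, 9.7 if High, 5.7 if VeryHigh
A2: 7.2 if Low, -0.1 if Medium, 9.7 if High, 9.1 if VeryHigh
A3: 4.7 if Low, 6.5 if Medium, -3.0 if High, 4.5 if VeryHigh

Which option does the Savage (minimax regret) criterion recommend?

Column bests: Low=7.2, Medium=6.5, High=9.7, VeryHigh=9.1.
A1 regrets: 1.2, 4.9, 0.0, 3.4 → max 4.9
A2 regrets: 0.0, 6.6, 0.0, 0.0 → max 6.6
A3 regrets: 2.5, 0.0, 12.7, 4.6 → max 12.7
Smallest max regret = 4.9 → A1.

A1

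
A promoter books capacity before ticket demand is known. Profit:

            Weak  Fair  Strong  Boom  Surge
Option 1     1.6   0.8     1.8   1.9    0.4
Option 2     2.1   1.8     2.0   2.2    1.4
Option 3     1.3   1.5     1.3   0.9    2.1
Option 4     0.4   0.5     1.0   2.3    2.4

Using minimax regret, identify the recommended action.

Column bests: Weak=2.1, Fair=1.8, Strong=2.0, Boom=2.3, Surge=2.4.
Option 1 regrets: 0.5, 1.0, 0.2, 0.4, 2.0 → max 2.0
Option 2 regrets: 0.0, 0.0, 0.0, 0.1, 1.0 → max 1.0
Option 3 regrets: 0.8, 0.3, 0.7, 1.4, 0.3 → max 1.4
Option 4 regrets: 1.7, 1.3, 1.0, 0.0, 0.0 → max 1.7
Smallest max regret = 1.0 → Option 2.

Option 2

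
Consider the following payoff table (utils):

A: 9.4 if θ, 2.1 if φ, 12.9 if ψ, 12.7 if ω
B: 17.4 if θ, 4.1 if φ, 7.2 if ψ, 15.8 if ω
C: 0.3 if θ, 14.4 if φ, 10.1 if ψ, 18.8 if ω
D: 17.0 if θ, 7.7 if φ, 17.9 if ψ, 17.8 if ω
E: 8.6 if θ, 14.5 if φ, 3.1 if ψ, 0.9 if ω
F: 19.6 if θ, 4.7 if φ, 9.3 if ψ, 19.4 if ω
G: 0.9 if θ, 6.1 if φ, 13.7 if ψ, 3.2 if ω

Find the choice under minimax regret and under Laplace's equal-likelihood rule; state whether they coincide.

Column bests: θ=19.6, φ=14.5, ψ=17.9, ω=19.4.
A regrets: 10.2, 12.4, 5.0, 6.7 → max 12.4
B regrets: 2.2, 10.4, 10.7, 3.6 → max 10.7
C regrets: 19.3, 0.1, 7.8, 0.6 → max 19.3
D regrets: 2.6, 6.8, 0.0, 1.6 → max 6.8
E regrets: 11.0, 0.0, 14.8, 18.5 → max 18.5
F regrets: 0.0, 9.8, 8.6, 0.0 → max 9.8
G regrets: 18.7, 8.4, 4.2, 16.2 → max 18.7
Smallest max regret = 6.8 → D.
Row averages: A=9.275, B=11.125, C=10.9, D=15.1, E=6.775, F=13.25, G=5.975
Highest average = 15.1 → D.

minimax regret → D; laplace → D (agree)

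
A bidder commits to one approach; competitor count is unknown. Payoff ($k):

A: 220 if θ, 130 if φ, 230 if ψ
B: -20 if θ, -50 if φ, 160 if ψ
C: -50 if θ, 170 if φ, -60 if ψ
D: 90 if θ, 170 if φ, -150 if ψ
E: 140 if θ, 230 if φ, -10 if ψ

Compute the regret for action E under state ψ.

Best payoff under ψ is 230.
Regret = 230 − (-10) = 240.

240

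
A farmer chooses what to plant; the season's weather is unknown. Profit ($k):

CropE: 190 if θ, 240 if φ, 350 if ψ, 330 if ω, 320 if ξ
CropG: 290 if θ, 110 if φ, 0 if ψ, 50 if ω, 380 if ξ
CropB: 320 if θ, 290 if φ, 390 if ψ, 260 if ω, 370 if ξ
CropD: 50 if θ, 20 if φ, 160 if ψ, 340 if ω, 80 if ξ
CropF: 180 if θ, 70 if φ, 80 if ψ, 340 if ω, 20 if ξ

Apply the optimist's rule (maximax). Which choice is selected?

Row maxima: CropE=350, CropG=380, CropB=390, CropD=340, CropF=340
Best best-case = 390 → CropB.

CropB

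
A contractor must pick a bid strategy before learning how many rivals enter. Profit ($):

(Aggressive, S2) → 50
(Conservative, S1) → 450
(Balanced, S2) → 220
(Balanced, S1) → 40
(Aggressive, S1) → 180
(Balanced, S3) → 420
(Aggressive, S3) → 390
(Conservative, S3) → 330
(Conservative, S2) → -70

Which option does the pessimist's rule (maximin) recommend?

Aggressive

Row minima: Conservative=-70, Balanced=40, Aggressive=50
Best worst-case = 50 → Aggressive.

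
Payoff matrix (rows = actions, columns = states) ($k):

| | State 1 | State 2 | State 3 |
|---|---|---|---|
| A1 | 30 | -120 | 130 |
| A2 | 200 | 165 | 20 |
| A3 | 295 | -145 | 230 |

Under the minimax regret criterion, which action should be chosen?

A2

Column bests: State 1=295, State 2=165, State 3=230.
A1 regrets: 265, 285, 100 → max 285
A2 regrets: 95, 0, 210 → max 210
A3 regrets: 0, 310, 0 → max 310
Smallest max regret = 210 → A2.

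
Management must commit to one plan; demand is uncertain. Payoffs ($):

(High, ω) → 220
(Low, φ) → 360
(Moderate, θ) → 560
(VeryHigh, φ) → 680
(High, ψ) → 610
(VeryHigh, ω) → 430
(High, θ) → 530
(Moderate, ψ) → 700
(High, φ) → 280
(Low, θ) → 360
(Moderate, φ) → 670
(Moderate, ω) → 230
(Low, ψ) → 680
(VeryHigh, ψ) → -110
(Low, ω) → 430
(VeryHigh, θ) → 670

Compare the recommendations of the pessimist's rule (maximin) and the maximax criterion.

Row minima: Low=360, Moderate=230, High=220, VeryHigh=-110
Best worst-case = 360 → Low.
Row maxima: Low=680, Moderate=700, High=610, VeryHigh=680
Best best-case = 700 → Moderate.

maximin → Low; maximax → Moderate (disagree)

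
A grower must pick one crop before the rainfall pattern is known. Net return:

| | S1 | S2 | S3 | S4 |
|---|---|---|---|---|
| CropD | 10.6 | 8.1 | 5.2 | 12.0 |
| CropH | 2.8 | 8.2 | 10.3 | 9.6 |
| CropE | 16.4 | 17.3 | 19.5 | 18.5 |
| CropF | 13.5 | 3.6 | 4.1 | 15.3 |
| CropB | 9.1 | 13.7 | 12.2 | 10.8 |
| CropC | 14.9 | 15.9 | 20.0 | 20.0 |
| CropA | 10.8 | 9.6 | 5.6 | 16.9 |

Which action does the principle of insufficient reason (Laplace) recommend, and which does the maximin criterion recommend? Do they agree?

Row averages: CropD=8.975, CropH=7.725, CropE=17.925, CropF=9.125, CropB=11.45, CropC=17.7, CropA=10.725
Highest average = 17.925 → CropE.
Row minima: CropD=5.2, CropH=2.8, CropE=16.4, CropF=3.6, CropB=9.1, CropC=14.9, CropA=5.6
Best worst-case = 16.4 → CropE.

laplace → CropE; maximin → CropE (agree)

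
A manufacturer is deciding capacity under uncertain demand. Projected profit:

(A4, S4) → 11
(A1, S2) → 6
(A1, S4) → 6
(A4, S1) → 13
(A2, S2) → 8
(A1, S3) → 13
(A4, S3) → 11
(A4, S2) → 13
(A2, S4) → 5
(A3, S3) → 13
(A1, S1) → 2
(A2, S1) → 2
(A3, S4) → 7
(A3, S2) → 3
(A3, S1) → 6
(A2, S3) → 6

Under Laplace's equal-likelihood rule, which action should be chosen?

Row averages: A1=6.75, A2=5.25, A3=7.25, A4=12
Highest average = 12 → A4.

A4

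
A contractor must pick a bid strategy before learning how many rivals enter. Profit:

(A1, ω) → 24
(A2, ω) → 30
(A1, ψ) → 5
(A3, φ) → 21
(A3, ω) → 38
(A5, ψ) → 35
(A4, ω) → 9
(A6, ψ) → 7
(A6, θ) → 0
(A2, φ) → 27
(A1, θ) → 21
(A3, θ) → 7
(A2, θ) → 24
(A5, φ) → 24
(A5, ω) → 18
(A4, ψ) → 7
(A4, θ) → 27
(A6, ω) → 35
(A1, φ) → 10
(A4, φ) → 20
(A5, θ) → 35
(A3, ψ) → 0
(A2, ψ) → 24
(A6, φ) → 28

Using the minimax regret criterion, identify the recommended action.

Column bests: θ=35, φ=28, ψ=35, ω=38.
A1 regrets: 14, 18, 30, 14 → max 30
A2 regrets: 11, 1, 11, 8 → max 11
A3 regrets: 28, 7, 35, 0 → max 35
A4 regrets: 8, 8, 28, 29 → max 29
A5 regrets: 0, 4, 0, 20 → max 20
A6 regrets: 35, 0, 28, 3 → max 35
Smallest max regret = 11 → A2.

A2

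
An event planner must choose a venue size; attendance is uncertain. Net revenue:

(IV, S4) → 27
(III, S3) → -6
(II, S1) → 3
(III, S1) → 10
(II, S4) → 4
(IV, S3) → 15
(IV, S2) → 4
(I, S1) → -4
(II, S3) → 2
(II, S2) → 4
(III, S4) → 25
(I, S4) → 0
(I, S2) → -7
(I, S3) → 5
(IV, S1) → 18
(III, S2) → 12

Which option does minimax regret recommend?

IV

Column bests: S1=18, S2=12, S3=15, S4=27.
I regrets: 22, 19, 10, 27 → max 27
II regrets: 15, 8, 13, 23 → max 23
III regrets: 8, 0, 21, 2 → max 21
IV regrets: 0, 8, 0, 0 → max 8
Smallest max regret = 8 → IV.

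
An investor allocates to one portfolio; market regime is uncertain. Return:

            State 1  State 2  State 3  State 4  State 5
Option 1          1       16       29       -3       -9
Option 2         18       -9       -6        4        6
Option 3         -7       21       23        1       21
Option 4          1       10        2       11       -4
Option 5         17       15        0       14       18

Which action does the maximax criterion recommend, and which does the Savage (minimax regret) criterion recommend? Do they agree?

maximax → Option 1; minimax regret → Option 3 (disagree)

Row maxima: Option 1=29, Option 2=18, Option 3=23, Option 4=11, Option 5=18
Best best-case = 29 → Option 1.
Column bests: State 1=18, State 2=21, State 3=29, State 4=14, State 5=21.
Option 1 regrets: 17, 5, 0, 17, 30 → max 30
Option 2 regrets: 0, 30, 35, 10, 15 → max 35
Option 3 regrets: 25, 0, 6, 13, 0 → max 25
Option 4 regrets: 17, 11, 27, 3, 25 → max 27
Option 5 regrets: 1, 6, 29, 0, 3 → max 29
Smallest max regret = 25 → Option 3.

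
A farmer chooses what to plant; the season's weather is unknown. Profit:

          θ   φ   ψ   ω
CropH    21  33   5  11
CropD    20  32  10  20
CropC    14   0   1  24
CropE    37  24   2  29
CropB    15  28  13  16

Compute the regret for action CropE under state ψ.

Best payoff under ψ is 13.
Regret = 13 − 2 = 11.

11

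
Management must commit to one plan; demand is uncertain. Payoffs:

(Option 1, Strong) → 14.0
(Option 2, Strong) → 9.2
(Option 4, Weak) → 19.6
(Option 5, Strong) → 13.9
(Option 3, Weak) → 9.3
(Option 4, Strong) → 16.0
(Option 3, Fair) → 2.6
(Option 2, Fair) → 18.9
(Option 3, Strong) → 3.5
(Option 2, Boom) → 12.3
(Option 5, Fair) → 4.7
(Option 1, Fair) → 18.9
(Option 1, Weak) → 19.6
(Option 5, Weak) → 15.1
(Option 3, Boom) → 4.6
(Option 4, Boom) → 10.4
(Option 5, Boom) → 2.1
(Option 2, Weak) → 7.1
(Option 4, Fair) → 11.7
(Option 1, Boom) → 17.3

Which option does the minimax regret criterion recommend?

Column bests: Weak=19.6, Fair=18.9, Strong=16.0, Boom=17.3.
Option 1 regrets: 0.0, 0.0, 2.0, 0.0 → max 2.0
Option 2 regrets: 12.5, 0.0, 6.8, 5.0 → max 12.5
Option 3 regrets: 10.3, 16.3, 12.5, 12.7 → max 16.3
Option 4 regrets: 0.0, 7.2, 0.0, 6.9 → max 7.2
Option 5 regrets: 4.5, 14.2, 2.1, 15.2 → max 15.2
Smallest max regret = 2.0 → Option 1.

Option 1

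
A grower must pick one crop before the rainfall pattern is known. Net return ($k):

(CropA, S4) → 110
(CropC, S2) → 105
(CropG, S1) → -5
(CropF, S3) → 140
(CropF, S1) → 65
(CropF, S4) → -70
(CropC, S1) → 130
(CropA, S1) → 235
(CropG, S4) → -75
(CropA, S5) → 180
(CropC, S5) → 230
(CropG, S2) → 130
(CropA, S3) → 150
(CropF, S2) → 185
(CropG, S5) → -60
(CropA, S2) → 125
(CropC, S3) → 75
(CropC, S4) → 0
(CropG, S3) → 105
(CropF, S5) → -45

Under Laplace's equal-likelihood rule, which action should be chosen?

CropA

Row averages: CropF=55, CropG=19, CropC=108, CropA=160
Highest average = 160 → CropA.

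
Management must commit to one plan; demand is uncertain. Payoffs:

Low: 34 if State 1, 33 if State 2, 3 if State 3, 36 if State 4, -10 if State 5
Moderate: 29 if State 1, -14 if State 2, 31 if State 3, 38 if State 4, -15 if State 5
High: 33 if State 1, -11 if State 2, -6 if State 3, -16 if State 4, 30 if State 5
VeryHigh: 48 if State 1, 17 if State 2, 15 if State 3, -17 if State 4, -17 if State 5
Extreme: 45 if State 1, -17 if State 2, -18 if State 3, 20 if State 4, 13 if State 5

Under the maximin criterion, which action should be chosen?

Low

Row minima: Low=-10, Moderate=-15, High=-16, VeryHigh=-17, Extreme=-18
Best worst-case = -10 → Low.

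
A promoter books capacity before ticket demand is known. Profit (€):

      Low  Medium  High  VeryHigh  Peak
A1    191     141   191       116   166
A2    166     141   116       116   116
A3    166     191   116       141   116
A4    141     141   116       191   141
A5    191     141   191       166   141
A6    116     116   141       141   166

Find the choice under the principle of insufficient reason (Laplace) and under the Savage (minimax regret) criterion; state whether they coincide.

laplace → A5; minimax regret → A5 (agree)

Row averages: A1=161, A2=131, A3=146, A4=146, A5=166, A6=136
Highest average = 166 → A5.
Column bests: Low=191, Medium=191, High=191, VeryHigh=191, Peak=166.
A1 regrets: 0, 50, 0, 75, 0 → max 75
A2 regrets: 25, 50, 75, 75, 50 → max 75
A3 regrets: 25, 0, 75, 50, 50 → max 75
A4 regrets: 50, 50, 75, 0, 25 → max 75
A5 regrets: 0, 50, 0, 25, 25 → max 50
A6 regrets: 75, 75, 50, 50, 0 → max 75
Smallest max regret = 50 → A5.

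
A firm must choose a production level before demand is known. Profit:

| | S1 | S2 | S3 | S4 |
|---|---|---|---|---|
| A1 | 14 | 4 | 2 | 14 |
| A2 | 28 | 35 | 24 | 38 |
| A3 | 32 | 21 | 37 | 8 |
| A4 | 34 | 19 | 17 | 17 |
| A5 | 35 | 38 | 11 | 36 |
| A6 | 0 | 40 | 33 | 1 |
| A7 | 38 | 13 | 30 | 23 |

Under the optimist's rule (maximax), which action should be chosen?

Row maxima: A1=14, A2=38, A3=37, A4=34, A5=38, A6=40, A7=38
Best best-case = 40 → A6.

A6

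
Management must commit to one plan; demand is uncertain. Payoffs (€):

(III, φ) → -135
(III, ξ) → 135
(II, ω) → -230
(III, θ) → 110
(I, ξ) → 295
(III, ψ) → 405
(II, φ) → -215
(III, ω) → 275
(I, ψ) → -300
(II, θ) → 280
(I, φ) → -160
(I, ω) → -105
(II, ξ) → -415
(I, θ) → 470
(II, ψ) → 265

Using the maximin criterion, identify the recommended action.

III

Row minima: I=-300, II=-415, III=-135
Best worst-case = -135 → III.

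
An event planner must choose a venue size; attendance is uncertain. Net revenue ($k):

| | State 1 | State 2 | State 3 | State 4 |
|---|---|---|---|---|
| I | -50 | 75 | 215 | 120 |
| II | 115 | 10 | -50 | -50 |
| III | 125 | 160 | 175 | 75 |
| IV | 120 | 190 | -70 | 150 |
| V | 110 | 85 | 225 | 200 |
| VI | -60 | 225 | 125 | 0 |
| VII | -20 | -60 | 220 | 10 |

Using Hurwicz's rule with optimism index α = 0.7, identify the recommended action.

I: 0.7·215 + 0.3·(-50) = 135.5
II: 0.7·115 + 0.3·(-50) = 65.5
III: 0.7·175 + 0.3·75 = 145
IV: 0.7·190 + 0.3·(-70) = 112
V: 0.7·225 + 0.3·85 = 183
VI: 0.7·225 + 0.3·(-60) = 139.5
VII: 0.7·220 + 0.3·(-60) = 136
Highest Hurwicz score = 183 → V.

V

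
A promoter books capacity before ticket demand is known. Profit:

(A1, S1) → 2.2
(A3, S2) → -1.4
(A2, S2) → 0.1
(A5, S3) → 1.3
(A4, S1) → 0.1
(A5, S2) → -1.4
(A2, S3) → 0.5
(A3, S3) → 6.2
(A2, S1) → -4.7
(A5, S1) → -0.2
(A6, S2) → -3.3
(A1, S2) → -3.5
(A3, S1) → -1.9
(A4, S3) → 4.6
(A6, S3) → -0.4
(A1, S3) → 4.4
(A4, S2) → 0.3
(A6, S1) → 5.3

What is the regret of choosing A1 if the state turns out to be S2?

Best payoff under S2 is 0.3.
Regret = 0.3 − (-3.5) = 3.8.

3.8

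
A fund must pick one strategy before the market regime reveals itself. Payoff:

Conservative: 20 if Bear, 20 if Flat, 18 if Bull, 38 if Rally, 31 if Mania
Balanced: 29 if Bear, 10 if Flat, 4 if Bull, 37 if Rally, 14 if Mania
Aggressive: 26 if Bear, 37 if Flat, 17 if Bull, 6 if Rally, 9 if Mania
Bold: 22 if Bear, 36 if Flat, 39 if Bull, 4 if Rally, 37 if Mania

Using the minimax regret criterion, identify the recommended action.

Column bests: Bear=29, Flat=37, Bull=39, Rally=38, Mania=37.
Conservative regrets: 9, 17, 21, 0, 6 → max 21
Balanced regrets: 0, 27, 35, 1, 23 → max 35
Aggressive regrets: 3, 0, 22, 32, 28 → max 32
Bold regrets: 7, 1, 0, 34, 0 → max 34
Smallest max regret = 21 → Conservative.

Conservative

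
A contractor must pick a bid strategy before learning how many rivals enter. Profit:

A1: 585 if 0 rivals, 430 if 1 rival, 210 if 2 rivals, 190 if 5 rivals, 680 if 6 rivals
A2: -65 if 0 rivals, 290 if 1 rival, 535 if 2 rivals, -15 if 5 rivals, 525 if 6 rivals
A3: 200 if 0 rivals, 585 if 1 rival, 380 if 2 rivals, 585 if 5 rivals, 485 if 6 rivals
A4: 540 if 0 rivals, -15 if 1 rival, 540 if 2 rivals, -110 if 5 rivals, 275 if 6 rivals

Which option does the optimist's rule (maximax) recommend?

Row maxima: A1=680, A2=535, A3=585, A4=540
Best best-case = 680 → A1.

A1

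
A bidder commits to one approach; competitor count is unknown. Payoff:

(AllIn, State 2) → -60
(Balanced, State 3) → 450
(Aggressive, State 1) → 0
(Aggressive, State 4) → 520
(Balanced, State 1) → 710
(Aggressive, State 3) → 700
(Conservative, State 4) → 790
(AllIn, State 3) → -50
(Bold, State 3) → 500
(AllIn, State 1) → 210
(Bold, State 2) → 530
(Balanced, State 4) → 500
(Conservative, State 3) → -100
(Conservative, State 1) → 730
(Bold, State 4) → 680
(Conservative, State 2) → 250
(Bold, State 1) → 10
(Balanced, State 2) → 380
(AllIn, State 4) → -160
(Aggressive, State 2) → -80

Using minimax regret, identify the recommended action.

Column bests: State 1=730, State 2=530, State 3=700, State 4=790.
Conservative regrets: 0, 280, 800, 0 → max 800
Balanced regrets: 20, 150, 250, 290 → max 290
Aggressive regrets: 730, 610, 0, 270 → max 730
Bold regrets: 720, 0, 200, 110 → max 720
AllIn regrets: 520, 590, 750, 950 → max 950
Smallest max regret = 290 → Balanced.

Balanced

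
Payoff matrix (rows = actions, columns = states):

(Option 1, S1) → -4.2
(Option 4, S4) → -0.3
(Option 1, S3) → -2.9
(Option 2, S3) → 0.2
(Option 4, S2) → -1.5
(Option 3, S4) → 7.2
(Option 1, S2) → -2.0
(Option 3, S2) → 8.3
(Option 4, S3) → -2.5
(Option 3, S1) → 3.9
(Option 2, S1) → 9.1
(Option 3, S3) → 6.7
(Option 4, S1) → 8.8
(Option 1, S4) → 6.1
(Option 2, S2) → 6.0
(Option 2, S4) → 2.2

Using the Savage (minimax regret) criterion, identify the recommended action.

Option 3

Column bests: S1=9.1, S2=8.3, S3=6.7, S4=7.2.
Option 1 regrets: 13.3, 10.3, 9.6, 1.1 → max 13.3
Option 2 regrets: 0.0, 2.3, 6.5, 5.0 → max 6.5
Option 3 regrets: 5.2, 0.0, 0.0, 0.0 → max 5.2
Option 4 regrets: 0.3, 9.8, 9.2, 7.5 → max 9.8
Smallest max regret = 5.2 → Option 3.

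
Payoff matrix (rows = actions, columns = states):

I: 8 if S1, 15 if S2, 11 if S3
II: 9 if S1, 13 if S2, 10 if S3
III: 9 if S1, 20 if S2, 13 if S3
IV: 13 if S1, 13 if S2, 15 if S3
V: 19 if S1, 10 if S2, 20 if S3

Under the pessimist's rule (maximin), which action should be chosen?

IV

Row minima: I=8, II=9, III=9, IV=13, V=10
Best worst-case = 13 → IV.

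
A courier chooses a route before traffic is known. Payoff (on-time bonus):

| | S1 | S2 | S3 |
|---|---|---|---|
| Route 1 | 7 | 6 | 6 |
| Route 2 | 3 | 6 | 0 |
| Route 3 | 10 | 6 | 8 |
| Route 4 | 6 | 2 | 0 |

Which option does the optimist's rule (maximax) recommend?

Route 3

Row maxima: Route 1=7, Route 2=6, Route 3=10, Route 4=6
Best best-case = 10 → Route 3.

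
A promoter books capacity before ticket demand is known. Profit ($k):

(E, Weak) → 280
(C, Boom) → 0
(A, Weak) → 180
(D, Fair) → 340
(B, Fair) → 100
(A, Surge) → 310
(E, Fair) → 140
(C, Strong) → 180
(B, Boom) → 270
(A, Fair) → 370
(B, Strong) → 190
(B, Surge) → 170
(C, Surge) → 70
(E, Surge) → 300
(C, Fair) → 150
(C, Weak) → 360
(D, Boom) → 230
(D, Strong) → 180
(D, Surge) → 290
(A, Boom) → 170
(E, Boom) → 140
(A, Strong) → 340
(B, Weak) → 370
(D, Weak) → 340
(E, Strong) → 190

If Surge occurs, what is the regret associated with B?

Best payoff under Surge is 310.
Regret = 310 − 170 = 140.

140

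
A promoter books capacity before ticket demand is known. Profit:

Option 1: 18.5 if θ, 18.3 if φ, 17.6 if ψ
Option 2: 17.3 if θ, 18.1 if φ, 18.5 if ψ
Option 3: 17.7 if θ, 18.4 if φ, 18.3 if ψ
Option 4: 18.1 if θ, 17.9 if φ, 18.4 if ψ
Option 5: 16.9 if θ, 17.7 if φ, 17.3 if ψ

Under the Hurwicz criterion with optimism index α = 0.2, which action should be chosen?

Option 4

Option 1: 0.2·18.5 + 0.8·17.6 = 17.78
Option 2: 0.2·18.5 + 0.8·17.3 = 17.54
Option 3: 0.2·18.4 + 0.8·17.7 = 17.84
Option 4: 0.2·18.4 + 0.8·17.9 = 18
Option 5: 0.2·17.7 + 0.8·16.9 = 17.06
Highest Hurwicz score = 18 → Option 4.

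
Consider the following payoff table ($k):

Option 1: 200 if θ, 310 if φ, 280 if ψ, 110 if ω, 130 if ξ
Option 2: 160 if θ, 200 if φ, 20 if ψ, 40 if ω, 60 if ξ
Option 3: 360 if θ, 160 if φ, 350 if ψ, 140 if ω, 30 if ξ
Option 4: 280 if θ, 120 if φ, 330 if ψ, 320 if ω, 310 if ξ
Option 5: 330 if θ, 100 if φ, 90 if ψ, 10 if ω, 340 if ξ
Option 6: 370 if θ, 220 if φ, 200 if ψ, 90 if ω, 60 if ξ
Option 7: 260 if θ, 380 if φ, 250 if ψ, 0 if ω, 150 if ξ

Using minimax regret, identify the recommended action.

Column bests: θ=370, φ=380, ψ=350, ω=320, ξ=340.
Option 1 regrets: 170, 70, 70, 210, 210 → max 210
Option 2 regrets: 210, 180, 330, 280, 280 → max 330
Option 3 regrets: 10, 220, 0, 180, 310 → max 310
Option 4 regrets: 90, 260, 20, 0, 30 → max 260
Option 5 regrets: 40, 280, 260, 310, 0 → max 310
Option 6 regrets: 0, 160, 150, 230, 280 → max 280
Option 7 regrets: 110, 0, 100, 320, 190 → max 320
Smallest max regret = 210 → Option 1.

Option 1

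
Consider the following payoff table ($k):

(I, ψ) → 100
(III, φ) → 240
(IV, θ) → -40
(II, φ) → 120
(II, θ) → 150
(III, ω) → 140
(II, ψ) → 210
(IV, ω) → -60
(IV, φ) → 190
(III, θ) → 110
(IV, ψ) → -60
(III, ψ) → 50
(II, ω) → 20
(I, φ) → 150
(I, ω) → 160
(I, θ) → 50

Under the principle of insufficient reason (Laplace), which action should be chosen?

Row averages: I=115, II=125, III=135, IV=7.5
Highest average = 135 → III.

III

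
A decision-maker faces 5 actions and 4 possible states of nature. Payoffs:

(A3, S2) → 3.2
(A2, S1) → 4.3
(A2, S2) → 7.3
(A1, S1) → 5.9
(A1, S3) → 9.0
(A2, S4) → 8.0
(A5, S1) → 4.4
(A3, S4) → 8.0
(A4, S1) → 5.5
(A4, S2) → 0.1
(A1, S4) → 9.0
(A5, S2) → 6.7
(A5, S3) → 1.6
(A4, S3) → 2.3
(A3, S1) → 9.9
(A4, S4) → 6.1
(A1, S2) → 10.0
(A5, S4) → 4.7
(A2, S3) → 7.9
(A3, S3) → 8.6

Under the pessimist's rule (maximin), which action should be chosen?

A1

Row minima: A1=5.9, A2=4.3, A3=3.2, A4=0.1, A5=1.6
Best worst-case = 5.9 → A1.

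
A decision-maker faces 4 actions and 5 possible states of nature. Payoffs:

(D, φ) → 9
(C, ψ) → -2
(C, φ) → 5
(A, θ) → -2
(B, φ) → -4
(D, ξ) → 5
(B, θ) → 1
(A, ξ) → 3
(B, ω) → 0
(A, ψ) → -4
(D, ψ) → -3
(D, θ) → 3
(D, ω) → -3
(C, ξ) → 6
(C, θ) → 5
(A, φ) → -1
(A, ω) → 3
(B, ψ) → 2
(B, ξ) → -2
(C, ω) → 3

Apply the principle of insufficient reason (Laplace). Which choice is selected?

Row averages: A=-0.2, B=-0.6, C=3.4, D=2.2
Highest average = 3.4 → C.

C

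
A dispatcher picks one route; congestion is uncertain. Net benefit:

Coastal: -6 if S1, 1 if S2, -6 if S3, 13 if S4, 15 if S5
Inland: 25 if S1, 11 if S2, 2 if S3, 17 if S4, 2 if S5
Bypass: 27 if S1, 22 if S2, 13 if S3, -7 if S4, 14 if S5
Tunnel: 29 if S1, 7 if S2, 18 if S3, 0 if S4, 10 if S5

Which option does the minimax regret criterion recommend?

Inland

Column bests: S1=29, S2=22, S3=18, S4=17, S5=15.
Coastal regrets: 35, 21, 24, 4, 0 → max 35
Inland regrets: 4, 11, 16, 0, 13 → max 16
Bypass regrets: 2, 0, 5, 24, 1 → max 24
Tunnel regrets: 0, 15, 0, 17, 5 → max 17
Smallest max regret = 16 → Inland.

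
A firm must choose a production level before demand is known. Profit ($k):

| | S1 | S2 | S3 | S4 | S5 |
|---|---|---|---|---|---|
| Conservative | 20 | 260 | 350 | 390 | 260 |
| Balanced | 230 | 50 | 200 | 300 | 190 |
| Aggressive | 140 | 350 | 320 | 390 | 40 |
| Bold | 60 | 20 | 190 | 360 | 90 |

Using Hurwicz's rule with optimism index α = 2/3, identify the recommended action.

Conservative: 2/3·390 + 1/3·20 = 800/3
Balanced: 2/3·300 + 1/3·50 = 650/3
Aggressive: 2/3·390 + 1/3·40 = 820/3
Bold: 2/3·360 + 1/3·20 = 740/3
Highest Hurwicz score = 820/3 → Aggressive.

Aggressive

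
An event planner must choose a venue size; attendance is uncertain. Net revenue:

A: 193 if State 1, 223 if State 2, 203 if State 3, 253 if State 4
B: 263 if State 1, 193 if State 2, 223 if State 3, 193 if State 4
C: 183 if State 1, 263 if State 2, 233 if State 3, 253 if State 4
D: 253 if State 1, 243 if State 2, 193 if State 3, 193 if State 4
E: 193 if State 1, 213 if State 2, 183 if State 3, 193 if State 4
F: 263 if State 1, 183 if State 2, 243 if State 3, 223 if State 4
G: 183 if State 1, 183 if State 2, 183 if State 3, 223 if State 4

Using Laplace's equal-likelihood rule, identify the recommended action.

Row averages: A=218, B=218, C=233, D=220.5, E=195.5, F=228, G=193
Highest average = 233 → C.

C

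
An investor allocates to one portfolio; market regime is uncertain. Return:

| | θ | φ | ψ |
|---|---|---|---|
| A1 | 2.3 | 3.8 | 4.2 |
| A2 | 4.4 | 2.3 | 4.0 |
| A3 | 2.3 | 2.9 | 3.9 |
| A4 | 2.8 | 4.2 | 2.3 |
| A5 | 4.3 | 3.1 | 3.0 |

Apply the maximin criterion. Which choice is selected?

A5

Row minima: A1=2.3, A2=2.3, A3=2.3, A4=2.3, A5=3.0
Best worst-case = 3.0 → A5.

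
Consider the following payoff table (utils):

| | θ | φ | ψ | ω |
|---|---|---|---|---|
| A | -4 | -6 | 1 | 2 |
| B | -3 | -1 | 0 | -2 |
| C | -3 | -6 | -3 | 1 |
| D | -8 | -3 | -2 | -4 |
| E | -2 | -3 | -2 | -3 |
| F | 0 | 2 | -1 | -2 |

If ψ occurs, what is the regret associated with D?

3

Best payoff under ψ is 1.
Regret = 1 − (-2) = 3.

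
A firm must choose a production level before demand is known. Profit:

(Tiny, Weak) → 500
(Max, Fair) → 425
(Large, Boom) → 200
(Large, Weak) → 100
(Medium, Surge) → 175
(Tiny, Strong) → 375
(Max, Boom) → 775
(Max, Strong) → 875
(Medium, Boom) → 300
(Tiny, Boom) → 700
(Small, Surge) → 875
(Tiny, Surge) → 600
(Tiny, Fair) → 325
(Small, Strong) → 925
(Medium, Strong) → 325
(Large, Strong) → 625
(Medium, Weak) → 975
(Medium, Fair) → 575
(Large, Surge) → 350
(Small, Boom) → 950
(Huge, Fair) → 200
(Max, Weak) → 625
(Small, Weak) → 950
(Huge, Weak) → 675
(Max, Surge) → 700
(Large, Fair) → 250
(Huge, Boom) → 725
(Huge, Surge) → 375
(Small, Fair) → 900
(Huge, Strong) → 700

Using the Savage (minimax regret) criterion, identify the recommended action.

Small

Column bests: Weak=975, Fair=900, Strong=925, Boom=950, Surge=875.
Tiny regrets: 475, 575, 550, 250, 275 → max 575
Small regrets: 25, 0, 0, 0, 0 → max 25
Medium regrets: 0, 325, 600, 650, 700 → max 700
Large regrets: 875, 650, 300, 750, 525 → max 875
Huge regrets: 300, 700, 225, 225, 500 → max 700
Max regrets: 350, 475, 50, 175, 175 → max 475
Smallest max regret = 25 → Small.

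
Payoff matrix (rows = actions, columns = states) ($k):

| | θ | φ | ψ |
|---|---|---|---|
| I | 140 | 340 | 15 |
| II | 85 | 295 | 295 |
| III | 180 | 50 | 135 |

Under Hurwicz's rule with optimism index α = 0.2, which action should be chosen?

II

I: 0.2·340 + 0.8·15 = 80
II: 0.2·295 + 0.8·85 = 127
III: 0.2·180 + 0.8·50 = 76
Highest Hurwicz score = 127 → II.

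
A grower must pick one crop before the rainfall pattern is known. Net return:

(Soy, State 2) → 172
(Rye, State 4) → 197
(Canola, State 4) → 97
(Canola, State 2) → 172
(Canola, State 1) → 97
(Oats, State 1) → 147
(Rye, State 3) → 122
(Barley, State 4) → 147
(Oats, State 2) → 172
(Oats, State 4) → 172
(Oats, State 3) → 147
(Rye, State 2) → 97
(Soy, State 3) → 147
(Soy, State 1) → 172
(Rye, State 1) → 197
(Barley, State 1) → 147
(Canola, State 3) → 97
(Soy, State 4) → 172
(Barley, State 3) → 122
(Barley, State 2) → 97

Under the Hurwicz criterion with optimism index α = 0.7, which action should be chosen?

Canola: 0.7·172 + 0.3·97 = 149.5
Rye: 0.7·197 + 0.3·97 = 167
Barley: 0.7·147 + 0.3·97 = 132
Oats: 0.7·172 + 0.3·147 = 164.5
Soy: 0.7·172 + 0.3·147 = 164.5
Highest Hurwicz score = 167 → Rye.

Rye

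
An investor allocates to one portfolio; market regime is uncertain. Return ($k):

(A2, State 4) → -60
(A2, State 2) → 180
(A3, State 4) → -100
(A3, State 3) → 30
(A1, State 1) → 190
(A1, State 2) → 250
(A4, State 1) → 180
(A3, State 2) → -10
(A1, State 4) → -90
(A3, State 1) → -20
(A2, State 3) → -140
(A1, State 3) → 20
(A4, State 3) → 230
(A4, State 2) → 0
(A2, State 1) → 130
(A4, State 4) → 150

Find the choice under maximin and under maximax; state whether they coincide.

maximin → A4; maximax → A1 (disagree)

Row minima: A1=-90, A2=-140, A3=-100, A4=0
Best worst-case = 0 → A4.
Row maxima: A1=250, A2=180, A3=30, A4=230
Best best-case = 250 → A1.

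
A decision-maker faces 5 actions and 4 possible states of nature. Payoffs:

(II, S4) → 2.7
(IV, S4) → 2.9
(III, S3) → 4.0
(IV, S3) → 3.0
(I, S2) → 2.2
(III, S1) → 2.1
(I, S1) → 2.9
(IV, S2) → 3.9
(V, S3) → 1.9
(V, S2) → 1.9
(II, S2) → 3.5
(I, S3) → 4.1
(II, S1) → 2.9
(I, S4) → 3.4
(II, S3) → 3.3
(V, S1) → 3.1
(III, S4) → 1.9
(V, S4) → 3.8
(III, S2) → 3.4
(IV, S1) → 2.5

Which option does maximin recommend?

Row minima: I=2.2, II=2.7, III=1.9, IV=2.5, V=1.9
Best worst-case = 2.7 → II.

II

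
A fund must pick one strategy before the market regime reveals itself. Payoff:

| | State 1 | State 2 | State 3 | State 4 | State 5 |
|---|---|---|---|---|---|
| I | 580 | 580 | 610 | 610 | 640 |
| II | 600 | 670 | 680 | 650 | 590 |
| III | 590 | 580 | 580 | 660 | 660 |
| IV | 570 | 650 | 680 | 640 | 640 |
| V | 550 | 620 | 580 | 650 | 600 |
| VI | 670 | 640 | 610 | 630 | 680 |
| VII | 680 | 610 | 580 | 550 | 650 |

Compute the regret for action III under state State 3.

100

Best payoff under State 3 is 680.
Regret = 680 − 580 = 100.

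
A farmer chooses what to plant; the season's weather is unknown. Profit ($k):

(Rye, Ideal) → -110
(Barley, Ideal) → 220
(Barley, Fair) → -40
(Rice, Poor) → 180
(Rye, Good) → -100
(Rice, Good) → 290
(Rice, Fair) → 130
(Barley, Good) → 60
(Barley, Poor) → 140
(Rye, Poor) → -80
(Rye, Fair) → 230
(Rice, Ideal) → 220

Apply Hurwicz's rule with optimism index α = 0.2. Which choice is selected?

Rice

Rice: 0.2·290 + 0.8·130 = 162
Barley: 0.2·220 + 0.8·(-40) = 12
Rye: 0.2·230 + 0.8·(-110) = -42
Highest Hurwicz score = 162 → Rice.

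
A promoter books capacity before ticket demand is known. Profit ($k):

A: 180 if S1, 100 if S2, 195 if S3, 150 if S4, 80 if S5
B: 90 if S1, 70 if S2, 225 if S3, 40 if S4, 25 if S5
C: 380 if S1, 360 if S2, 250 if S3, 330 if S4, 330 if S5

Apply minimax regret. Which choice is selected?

C

Column bests: S1=380, S2=360, S3=250, S4=330, S5=330.
A regrets: 200, 260, 55, 180, 250 → max 260
B regrets: 290, 290, 25, 290, 305 → max 305
C regrets: 0, 0, 0, 0, 0 → max 0
Smallest max regret = 0 → C.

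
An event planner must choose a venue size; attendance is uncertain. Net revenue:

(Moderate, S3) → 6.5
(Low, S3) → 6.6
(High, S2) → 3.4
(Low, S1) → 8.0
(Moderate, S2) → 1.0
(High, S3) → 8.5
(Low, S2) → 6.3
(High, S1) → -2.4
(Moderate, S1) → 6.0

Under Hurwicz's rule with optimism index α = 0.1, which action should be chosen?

Low: 0.1·8.0 + 0.9·6.3 = 6.47
Moderate: 0.1·6.5 + 0.9·1.0 = 1.55
High: 0.1·8.5 + 0.9·(-2.4) = -1.31
Highest Hurwicz score = 6.47 → Low.

Low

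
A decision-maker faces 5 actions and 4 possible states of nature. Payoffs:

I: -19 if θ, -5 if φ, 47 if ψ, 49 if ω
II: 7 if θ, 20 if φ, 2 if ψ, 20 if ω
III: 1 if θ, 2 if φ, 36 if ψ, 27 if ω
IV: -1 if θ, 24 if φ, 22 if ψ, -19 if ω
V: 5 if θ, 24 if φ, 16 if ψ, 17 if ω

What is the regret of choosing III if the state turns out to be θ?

6

Best payoff under θ is 7.
Regret = 7 − 1 = 6.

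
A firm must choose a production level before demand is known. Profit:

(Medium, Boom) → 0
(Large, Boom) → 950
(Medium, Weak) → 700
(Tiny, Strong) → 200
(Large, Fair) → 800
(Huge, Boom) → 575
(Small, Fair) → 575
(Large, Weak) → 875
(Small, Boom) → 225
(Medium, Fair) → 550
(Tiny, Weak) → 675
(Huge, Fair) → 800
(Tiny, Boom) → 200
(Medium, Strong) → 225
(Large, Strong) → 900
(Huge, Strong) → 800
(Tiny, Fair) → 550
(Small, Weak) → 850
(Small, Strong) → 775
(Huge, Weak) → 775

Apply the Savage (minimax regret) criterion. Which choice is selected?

Large

Column bests: Weak=875, Fair=800, Strong=900, Boom=950.
Tiny regrets: 200, 250, 700, 750 → max 750
Small regrets: 25, 225, 125, 725 → max 725
Medium regrets: 175, 250, 675, 950 → max 950
Large regrets: 0, 0, 0, 0 → max 0
Huge regrets: 100, 0, 100, 375 → max 375
Smallest max regret = 0 → Large.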